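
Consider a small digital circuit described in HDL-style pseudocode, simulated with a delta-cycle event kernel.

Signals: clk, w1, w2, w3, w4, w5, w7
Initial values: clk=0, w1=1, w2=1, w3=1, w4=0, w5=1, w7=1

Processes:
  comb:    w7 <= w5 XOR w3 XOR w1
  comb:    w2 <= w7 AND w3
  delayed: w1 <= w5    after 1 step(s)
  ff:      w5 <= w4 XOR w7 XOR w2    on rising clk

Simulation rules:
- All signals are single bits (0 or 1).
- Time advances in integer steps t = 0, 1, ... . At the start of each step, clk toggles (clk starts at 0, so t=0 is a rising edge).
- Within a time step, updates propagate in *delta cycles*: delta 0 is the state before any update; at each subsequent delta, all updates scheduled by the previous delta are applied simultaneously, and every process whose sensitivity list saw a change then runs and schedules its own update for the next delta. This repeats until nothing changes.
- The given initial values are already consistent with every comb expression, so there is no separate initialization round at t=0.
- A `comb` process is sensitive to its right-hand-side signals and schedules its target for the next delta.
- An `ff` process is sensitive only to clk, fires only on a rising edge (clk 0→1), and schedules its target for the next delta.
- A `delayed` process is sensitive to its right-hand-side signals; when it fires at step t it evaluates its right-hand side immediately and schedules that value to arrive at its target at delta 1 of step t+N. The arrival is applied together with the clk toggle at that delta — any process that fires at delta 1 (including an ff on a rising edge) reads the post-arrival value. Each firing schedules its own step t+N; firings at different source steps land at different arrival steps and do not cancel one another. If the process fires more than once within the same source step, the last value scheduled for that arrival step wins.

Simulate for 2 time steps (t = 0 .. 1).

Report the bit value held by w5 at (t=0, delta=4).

t0.Δ0 w2=1 clk=0 w4=0 w1=1 w7=1 w3=1 w5=1
t0.Δ1 w2=1 clk=1 w4=0 w1=1 w7=1 w3=1 w5=1
t0.Δ2 w2=1 clk=1 w4=0 w1=1 w7=1 w3=1 w5=0
t0.Δ3 w2=1 clk=1 w4=0 w1=1 w7=0 w3=1 w5=0
t0.Δ4 w2=0 clk=1 w4=0 w1=1 w7=0 w3=1 w5=0
t1.Δ0 w2=0 clk=1 w4=0 w1=1 w7=0 w3=1 w5=0
t1.Δ1 w2=0 clk=0 w4=0 w1=0 w7=0 w3=1 w5=0
t1.Δ2 w2=0 clk=0 w4=0 w1=0 w7=1 w3=1 w5=0
t1.Δ3 w2=1 clk=0 w4=0 w1=0 w7=1 w3=1 w5=0

0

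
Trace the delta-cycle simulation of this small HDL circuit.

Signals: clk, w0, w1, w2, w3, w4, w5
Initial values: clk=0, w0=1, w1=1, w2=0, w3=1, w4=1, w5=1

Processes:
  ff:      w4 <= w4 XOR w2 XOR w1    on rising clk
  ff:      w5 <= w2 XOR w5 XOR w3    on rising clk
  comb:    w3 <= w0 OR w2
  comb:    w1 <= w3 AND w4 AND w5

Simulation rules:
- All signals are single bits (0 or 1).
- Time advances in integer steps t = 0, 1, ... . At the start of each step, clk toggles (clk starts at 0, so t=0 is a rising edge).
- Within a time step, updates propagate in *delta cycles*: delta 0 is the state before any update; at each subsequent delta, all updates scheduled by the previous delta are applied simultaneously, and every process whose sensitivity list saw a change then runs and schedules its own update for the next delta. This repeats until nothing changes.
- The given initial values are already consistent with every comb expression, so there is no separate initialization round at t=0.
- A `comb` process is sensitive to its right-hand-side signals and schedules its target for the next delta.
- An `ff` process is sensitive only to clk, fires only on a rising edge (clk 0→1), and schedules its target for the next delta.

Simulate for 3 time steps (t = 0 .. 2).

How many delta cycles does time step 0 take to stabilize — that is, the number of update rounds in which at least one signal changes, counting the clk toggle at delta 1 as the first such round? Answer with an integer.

3

[bits: w0,w5,w3,w4,w1,clk,w2]
t=0: Δ0=1111100 Δ1=1111110 Δ2=1010110 Δ3=1010010 | 3Δ
t=1: Δ0=1010010 Δ1=1010000 | 1Δ
t=2: Δ0=1010000 Δ1=1010010 Δ2=1110010 | 2Δ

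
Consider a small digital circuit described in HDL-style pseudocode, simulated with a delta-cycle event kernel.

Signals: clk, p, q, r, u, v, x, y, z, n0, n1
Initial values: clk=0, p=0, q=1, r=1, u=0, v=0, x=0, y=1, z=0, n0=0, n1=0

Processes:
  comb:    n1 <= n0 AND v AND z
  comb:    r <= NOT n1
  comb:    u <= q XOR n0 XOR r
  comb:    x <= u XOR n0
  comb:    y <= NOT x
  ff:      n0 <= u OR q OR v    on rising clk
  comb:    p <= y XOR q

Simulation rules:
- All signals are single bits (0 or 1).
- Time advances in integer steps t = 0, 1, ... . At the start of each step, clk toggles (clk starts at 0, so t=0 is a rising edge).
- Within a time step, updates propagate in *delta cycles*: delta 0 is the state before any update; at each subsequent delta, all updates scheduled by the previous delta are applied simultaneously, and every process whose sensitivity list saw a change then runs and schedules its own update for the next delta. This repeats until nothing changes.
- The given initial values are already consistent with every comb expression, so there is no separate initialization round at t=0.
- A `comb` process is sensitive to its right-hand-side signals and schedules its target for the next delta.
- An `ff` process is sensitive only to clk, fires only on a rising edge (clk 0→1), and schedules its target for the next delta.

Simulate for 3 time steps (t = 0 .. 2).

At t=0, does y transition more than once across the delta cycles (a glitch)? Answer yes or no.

yes

t=0 Δ0: x=0 z=0 y=1 v=0 clk=0 n1=0 u=0 n0=0 p=0 q=1 r=1
  Δ1: clk:0→1
  Δ2: n0:0→1
  Δ3: x:0→1, u:0→1
  Δ4: x:1→0, y:1→0
  Δ5: y:0→1, p:0→1
  Δ6: p:1→0
  (6Δ to stable)
t=1 Δ0: x=0 z=0 y=1 v=0 clk=1 n1=0 u=1 n0=1 p=0 q=1 r=1
  Δ1: clk:1→0
  (1Δ to stable)
t=2 Δ0: x=0 z=0 y=1 v=0 clk=0 n1=0 u=1 n0=1 p=0 q=1 r=1
  Δ1: clk:0→1
  (1Δ to stable)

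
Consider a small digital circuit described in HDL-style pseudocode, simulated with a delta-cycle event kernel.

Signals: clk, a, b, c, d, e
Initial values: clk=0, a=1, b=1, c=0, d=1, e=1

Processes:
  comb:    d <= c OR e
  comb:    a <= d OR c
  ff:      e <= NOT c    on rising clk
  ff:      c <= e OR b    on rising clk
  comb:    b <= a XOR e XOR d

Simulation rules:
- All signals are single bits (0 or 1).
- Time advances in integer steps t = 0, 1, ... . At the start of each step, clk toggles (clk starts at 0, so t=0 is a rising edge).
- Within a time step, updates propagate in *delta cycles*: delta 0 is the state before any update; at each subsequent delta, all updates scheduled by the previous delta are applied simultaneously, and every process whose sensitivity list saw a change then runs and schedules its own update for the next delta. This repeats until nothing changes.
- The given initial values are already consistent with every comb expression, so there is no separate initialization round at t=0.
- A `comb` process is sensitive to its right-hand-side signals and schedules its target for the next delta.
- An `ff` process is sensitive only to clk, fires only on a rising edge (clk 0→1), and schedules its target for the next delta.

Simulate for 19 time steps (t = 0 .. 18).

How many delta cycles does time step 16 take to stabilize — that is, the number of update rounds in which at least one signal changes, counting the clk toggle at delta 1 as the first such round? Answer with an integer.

t0.Δ0 b=1 c=0 e=1 a=1 clk=0 d=1
t0.Δ1 b=1 c=0 e=1 a=1 clk=1 d=1
t0.Δ2 b=1 c=1 e=1 a=1 clk=1 d=1
t1.Δ0 b=1 c=1 e=1 a=1 clk=1 d=1
t1.Δ1 b=1 c=1 e=1 a=1 clk=0 d=1
t2.Δ0 b=1 c=1 e=1 a=1 clk=0 d=1
t2.Δ1 b=1 c=1 e=1 a=1 clk=1 d=1
t2.Δ2 b=1 c=1 e=0 a=1 clk=1 d=1
t2.Δ3 b=0 c=1 e=0 a=1 clk=1 d=1
t3.Δ0 b=0 c=1 e=0 a=1 clk=1 d=1
t3.Δ1 b=0 c=1 e=0 a=1 clk=0 d=1
t4.Δ0 b=0 c=1 e=0 a=1 clk=0 d=1
t4.Δ1 b=0 c=1 e=0 a=1 clk=1 d=1
t4.Δ2 b=0 c=0 e=0 a=1 clk=1 d=1
t4.Δ3 b=0 c=0 e=0 a=1 clk=1 d=0
t4.Δ4 b=1 c=0 e=0 a=0 clk=1 d=0
t4.Δ5 b=0 c=0 e=0 a=0 clk=1 d=0
t5.Δ0 b=0 c=0 e=0 a=0 clk=1 d=0
t5.Δ1 b=0 c=0 e=0 a=0 clk=0 d=0
t6.Δ0 b=0 c=0 e=0 a=0 clk=0 d=0
t6.Δ1 b=0 c=0 e=0 a=0 clk=1 d=0
t6.Δ2 b=0 c=0 e=1 a=0 clk=1 d=0
t6.Δ3 b=1 c=0 e=1 a=0 clk=1 d=1
t6.Δ4 b=0 c=0 e=1 a=1 clk=1 d=1
t6.Δ5 b=1 c=0 e=1 a=1 clk=1 d=1
t7.Δ0 b=1 c=0 e=1 a=1 clk=1 d=1
t7.Δ1 b=1 c=0 e=1 a=1 clk=0 d=1
t8.Δ0 b=1 c=0 e=1 a=1 clk=0 d=1
t8.Δ1 b=1 c=0 e=1 a=1 clk=1 d=1
t8.Δ2 b=1 c=1 e=1 a=1 clk=1 d=1
t9.Δ0 b=1 c=1 e=1 a=1 clk=1 d=1
t9.Δ1 b=1 c=1 e=1 a=1 clk=0 d=1
t10.Δ0 b=1 c=1 e=1 a=1 clk=0 d=1
t10.Δ1 b=1 c=1 e=1 a=1 clk=1 d=1
t10.Δ2 b=1 c=1 e=0 a=1 clk=1 d=1
t10.Δ3 b=0 c=1 e=0 a=1 clk=1 d=1
t11.Δ0 b=0 c=1 e=0 a=1 clk=1 d=1
t11.Δ1 b=0 c=1 e=0 a=1 clk=0 d=1
t12.Δ0 b=0 c=1 e=0 a=1 clk=0 d=1
t12.Δ1 b=0 c=1 e=0 a=1 clk=1 d=1
t12.Δ2 b=0 c=0 e=0 a=1 clk=1 d=1
t12.Δ3 b=0 c=0 e=0 a=1 clk=1 d=0
t12.Δ4 b=1 c=0 e=0 a=0 clk=1 d=0
t12.Δ5 b=0 c=0 e=0 a=0 clk=1 d=0
t13.Δ0 b=0 c=0 e=0 a=0 clk=1 d=0
t13.Δ1 b=0 c=0 e=0 a=0 clk=0 d=0
t14.Δ0 b=0 c=0 e=0 a=0 clk=0 d=0
t14.Δ1 b=0 c=0 e=0 a=0 clk=1 d=0
t14.Δ2 b=0 c=0 e=1 a=0 clk=1 d=0
t14.Δ3 b=1 c=0 e=1 a=0 clk=1 d=1
t14.Δ4 b=0 c=0 e=1 a=1 clk=1 d=1
t14.Δ5 b=1 c=0 e=1 a=1 clk=1 d=1
t15.Δ0 b=1 c=0 e=1 a=1 clk=1 d=1
t15.Δ1 b=1 c=0 e=1 a=1 clk=0 d=1
t16.Δ0 b=1 c=0 e=1 a=1 clk=0 d=1
t16.Δ1 b=1 c=0 e=1 a=1 clk=1 d=1
t16.Δ2 b=1 c=1 e=1 a=1 clk=1 d=1
t17.Δ0 b=1 c=1 e=1 a=1 clk=1 d=1
t17.Δ1 b=1 c=1 e=1 a=1 clk=0 d=1
t18.Δ0 b=1 c=1 e=1 a=1 clk=0 d=1
t18.Δ1 b=1 c=1 e=1 a=1 clk=1 d=1
t18.Δ2 b=1 c=1 e=0 a=1 clk=1 d=1
t18.Δ3 b=0 c=1 e=0 a=1 clk=1 d=1

2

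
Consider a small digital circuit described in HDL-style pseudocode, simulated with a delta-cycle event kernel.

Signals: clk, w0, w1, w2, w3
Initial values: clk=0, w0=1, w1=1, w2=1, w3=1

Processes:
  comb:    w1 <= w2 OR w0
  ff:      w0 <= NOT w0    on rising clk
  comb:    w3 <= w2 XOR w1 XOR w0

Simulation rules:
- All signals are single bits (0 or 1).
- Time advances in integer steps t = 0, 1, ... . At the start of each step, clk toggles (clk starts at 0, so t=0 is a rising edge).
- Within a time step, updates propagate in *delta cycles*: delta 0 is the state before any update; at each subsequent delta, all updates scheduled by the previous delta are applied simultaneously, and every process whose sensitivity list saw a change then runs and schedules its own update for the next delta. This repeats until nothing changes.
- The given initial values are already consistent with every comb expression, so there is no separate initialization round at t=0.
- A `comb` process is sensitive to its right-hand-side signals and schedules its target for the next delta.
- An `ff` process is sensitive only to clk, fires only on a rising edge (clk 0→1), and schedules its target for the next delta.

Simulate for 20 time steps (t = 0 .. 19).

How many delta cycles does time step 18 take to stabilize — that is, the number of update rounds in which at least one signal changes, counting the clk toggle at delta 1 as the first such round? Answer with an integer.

3

t0.Δ0 w3=1 clk=0 w1=1 w0=1 w2=1
t0.Δ1 w3=1 clk=1 w1=1 w0=1 w2=1
t0.Δ2 w3=1 clk=1 w1=1 w0=0 w2=1
t0.Δ3 w3=0 clk=1 w1=1 w0=0 w2=1
t1.Δ0 w3=0 clk=1 w1=1 w0=0 w2=1
t1.Δ1 w3=0 clk=0 w1=1 w0=0 w2=1
t2.Δ0 w3=0 clk=0 w1=1 w0=0 w2=1
t2.Δ1 w3=0 clk=1 w1=1 w0=0 w2=1
t2.Δ2 w3=0 clk=1 w1=1 w0=1 w2=1
t2.Δ3 w3=1 clk=1 w1=1 w0=1 w2=1
t3.Δ0 w3=1 clk=1 w1=1 w0=1 w2=1
t3.Δ1 w3=1 clk=0 w1=1 w0=1 w2=1
t4.Δ0 w3=1 clk=0 w1=1 w0=1 w2=1
t4.Δ1 w3=1 clk=1 w1=1 w0=1 w2=1
t4.Δ2 w3=1 clk=1 w1=1 w0=0 w2=1
t4.Δ3 w3=0 clk=1 w1=1 w0=0 w2=1
t5.Δ0 w3=0 clk=1 w1=1 w0=0 w2=1
t5.Δ1 w3=0 clk=0 w1=1 w0=0 w2=1
t6.Δ0 w3=0 clk=0 w1=1 w0=0 w2=1
t6.Δ1 w3=0 clk=1 w1=1 w0=0 w2=1
t6.Δ2 w3=0 clk=1 w1=1 w0=1 w2=1
t6.Δ3 w3=1 clk=1 w1=1 w0=1 w2=1
t7.Δ0 w3=1 clk=1 w1=1 w0=1 w2=1
t7.Δ1 w3=1 clk=0 w1=1 w0=1 w2=1
t8.Δ0 w3=1 clk=0 w1=1 w0=1 w2=1
t8.Δ1 w3=1 clk=1 w1=1 w0=1 w2=1
t8.Δ2 w3=1 clk=1 w1=1 w0=0 w2=1
t8.Δ3 w3=0 clk=1 w1=1 w0=0 w2=1
t9.Δ0 w3=0 clk=1 w1=1 w0=0 w2=1
t9.Δ1 w3=0 clk=0 w1=1 w0=0 w2=1
t10.Δ0 w3=0 clk=0 w1=1 w0=0 w2=1
t10.Δ1 w3=0 clk=1 w1=1 w0=0 w2=1
t10.Δ2 w3=0 clk=1 w1=1 w0=1 w2=1
t10.Δ3 w3=1 clk=1 w1=1 w0=1 w2=1
t11.Δ0 w3=1 clk=1 w1=1 w0=1 w2=1
t11.Δ1 w3=1 clk=0 w1=1 w0=1 w2=1
t12.Δ0 w3=1 clk=0 w1=1 w0=1 w2=1
t12.Δ1 w3=1 clk=1 w1=1 w0=1 w2=1
t12.Δ2 w3=1 clk=1 w1=1 w0=0 w2=1
t12.Δ3 w3=0 clk=1 w1=1 w0=0 w2=1
t13.Δ0 w3=0 clk=1 w1=1 w0=0 w2=1
t13.Δ1 w3=0 clk=0 w1=1 w0=0 w2=1
t14.Δ0 w3=0 clk=0 w1=1 w0=0 w2=1
t14.Δ1 w3=0 clk=1 w1=1 w0=0 w2=1
t14.Δ2 w3=0 clk=1 w1=1 w0=1 w2=1
t14.Δ3 w3=1 clk=1 w1=1 w0=1 w2=1
t15.Δ0 w3=1 clk=1 w1=1 w0=1 w2=1
t15.Δ1 w3=1 clk=0 w1=1 w0=1 w2=1
t16.Δ0 w3=1 clk=0 w1=1 w0=1 w2=1
t16.Δ1 w3=1 clk=1 w1=1 w0=1 w2=1
t16.Δ2 w3=1 clk=1 w1=1 w0=0 w2=1
t16.Δ3 w3=0 clk=1 w1=1 w0=0 w2=1
t17.Δ0 w3=0 clk=1 w1=1 w0=0 w2=1
t17.Δ1 w3=0 clk=0 w1=1 w0=0 w2=1
t18.Δ0 w3=0 clk=0 w1=1 w0=0 w2=1
t18.Δ1 w3=0 clk=1 w1=1 w0=0 w2=1
t18.Δ2 w3=0 clk=1 w1=1 w0=1 w2=1
t18.Δ3 w3=1 clk=1 w1=1 w0=1 w2=1
t19.Δ0 w3=1 clk=1 w1=1 w0=1 w2=1
t19.Δ1 w3=1 clk=0 w1=1 w0=1 w2=1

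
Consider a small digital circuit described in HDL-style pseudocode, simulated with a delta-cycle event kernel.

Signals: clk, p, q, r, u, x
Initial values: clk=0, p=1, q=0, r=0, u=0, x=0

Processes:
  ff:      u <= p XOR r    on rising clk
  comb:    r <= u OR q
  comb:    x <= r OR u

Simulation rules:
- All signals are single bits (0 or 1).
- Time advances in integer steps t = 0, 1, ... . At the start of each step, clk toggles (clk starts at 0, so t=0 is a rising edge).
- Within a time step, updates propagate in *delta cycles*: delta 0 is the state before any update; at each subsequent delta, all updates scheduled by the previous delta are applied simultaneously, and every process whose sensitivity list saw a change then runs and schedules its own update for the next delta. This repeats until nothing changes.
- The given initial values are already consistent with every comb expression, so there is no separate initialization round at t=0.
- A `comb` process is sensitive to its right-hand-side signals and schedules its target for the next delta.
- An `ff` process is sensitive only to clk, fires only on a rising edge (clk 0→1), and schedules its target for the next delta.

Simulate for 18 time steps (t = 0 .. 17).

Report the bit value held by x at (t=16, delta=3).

1

t=0 Δ0: r=0 u=0 q=0 p=1 x=0 clk=0
  Δ1: clk:0→1
  Δ2: u:0→1
  Δ3: r:0→1, x:0→1
  (3Δ to stable)
t=1 Δ0: r=1 u=1 q=0 p=1 x=1 clk=1
  Δ1: clk:1→0
  (1Δ to stable)
t=2 Δ0: r=1 u=1 q=0 p=1 x=1 clk=0
  Δ1: clk:0→1
  Δ2: u:1→0
  Δ3: r:1→0
  Δ4: x:1→0
  (4Δ to stable)
t=3 Δ0: r=0 u=0 q=0 p=1 x=0 clk=1
  Δ1: clk:1→0
  (1Δ to stable)
t=4 Δ0: r=0 u=0 q=0 p=1 x=0 clk=0
  Δ1: clk:0→1
  Δ2: u:0→1
  Δ3: r:0→1, x:0→1
  (3Δ to stable)
t=5 Δ0: r=1 u=1 q=0 p=1 x=1 clk=1
  Δ1: clk:1→0
  (1Δ to stable)
t=6 Δ0: r=1 u=1 q=0 p=1 x=1 clk=0
  Δ1: clk:0→1
  Δ2: u:1→0
  Δ3: r:1→0
  Δ4: x:1→0
  (4Δ to stable)
t=7 Δ0: r=0 u=0 q=0 p=1 x=0 clk=1
  Δ1: clk:1→0
  (1Δ to stable)
t=8 Δ0: r=0 u=0 q=0 p=1 x=0 clk=0
  Δ1: clk:0→1
  Δ2: u:0→1
  Δ3: r:0→1, x:0→1
  (3Δ to stable)
t=9 Δ0: r=1 u=1 q=0 p=1 x=1 clk=1
  Δ1: clk:1→0
  (1Δ to stable)
t=10 Δ0: r=1 u=1 q=0 p=1 x=1 clk=0
  Δ1: clk:0→1
  Δ2: u:1→0
  Δ3: r:1→0
  Δ4: x:1→0
  (4Δ to stable)
t=11 Δ0: r=0 u=0 q=0 p=1 x=0 clk=1
  Δ1: clk:1→0
  (1Δ to stable)
t=12 Δ0: r=0 u=0 q=0 p=1 x=0 clk=0
  Δ1: clk:0→1
  Δ2: u:0→1
  Δ3: r:0→1, x:0→1
  (3Δ to stable)
t=13 Δ0: r=1 u=1 q=0 p=1 x=1 clk=1
  Δ1: clk:1→0
  (1Δ to stable)
t=14 Δ0: r=1 u=1 q=0 p=1 x=1 clk=0
  Δ1: clk:0→1
  Δ2: u:1→0
  Δ3: r:1→0
  Δ4: x:1→0
  (4Δ to stable)
t=15 Δ0: r=0 u=0 q=0 p=1 x=0 clk=1
  Δ1: clk:1→0
  (1Δ to stable)
t=16 Δ0: r=0 u=0 q=0 p=1 x=0 clk=0
  Δ1: clk:0→1
  Δ2: u:0→1
  Δ3: r:0→1, x:0→1
  (3Δ to stable)
t=17 Δ0: r=1 u=1 q=0 p=1 x=1 clk=1
  Δ1: clk:1→0
  (1Δ to stable)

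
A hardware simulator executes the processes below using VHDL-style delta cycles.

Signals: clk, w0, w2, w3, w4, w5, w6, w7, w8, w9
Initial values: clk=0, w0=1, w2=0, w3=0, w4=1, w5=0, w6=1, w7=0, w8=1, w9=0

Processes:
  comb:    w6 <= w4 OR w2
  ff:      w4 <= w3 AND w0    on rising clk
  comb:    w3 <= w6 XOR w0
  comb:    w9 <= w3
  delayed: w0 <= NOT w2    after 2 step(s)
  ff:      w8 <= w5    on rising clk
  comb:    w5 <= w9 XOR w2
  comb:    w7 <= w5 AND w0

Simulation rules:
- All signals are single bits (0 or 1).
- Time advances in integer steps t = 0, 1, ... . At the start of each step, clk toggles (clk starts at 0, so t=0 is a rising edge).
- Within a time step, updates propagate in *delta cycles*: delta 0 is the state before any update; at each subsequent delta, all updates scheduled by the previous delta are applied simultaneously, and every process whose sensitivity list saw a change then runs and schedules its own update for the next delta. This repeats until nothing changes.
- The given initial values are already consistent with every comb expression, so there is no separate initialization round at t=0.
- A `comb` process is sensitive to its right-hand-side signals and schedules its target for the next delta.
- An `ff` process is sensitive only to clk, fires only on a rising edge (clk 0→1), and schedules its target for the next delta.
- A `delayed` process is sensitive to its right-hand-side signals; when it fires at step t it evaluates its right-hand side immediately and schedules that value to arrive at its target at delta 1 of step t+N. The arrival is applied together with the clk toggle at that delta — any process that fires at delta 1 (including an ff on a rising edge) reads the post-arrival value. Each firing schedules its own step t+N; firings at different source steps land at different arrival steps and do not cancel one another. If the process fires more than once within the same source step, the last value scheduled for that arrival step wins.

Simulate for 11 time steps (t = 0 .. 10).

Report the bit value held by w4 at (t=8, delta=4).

0

t=0 Δ0: w8=1 w9=0 w3=0 clk=0 w0=1 w6=1 w4=1 w2=0 w7=0 w5=0
  Δ1: clk:0→1
  Δ2: w8:1→0, w4:1→0
  Δ3: w6:1→0
  Δ4: w3:0→1
  Δ5: w9:0→1
  Δ6: w5:0→1
  Δ7: w7:0→1
  (7Δ to stable)
t=1 Δ0: w8=0 w9=1 w3=1 clk=1 w0=1 w6=0 w4=0 w2=0 w7=1 w5=1
  Δ1: clk:1→0
  (1Δ to stable)
t=2 Δ0: w8=0 w9=1 w3=1 clk=0 w0=1 w6=0 w4=0 w2=0 w7=1 w5=1
  Δ1: clk:0→1
  Δ2: w8:0→1, w4:0→1
  Δ3: w6:0→1
  Δ4: w3:1→0
  Δ5: w9:1→0
  Δ6: w5:1→0
  Δ7: w7:1→0
  (7Δ to stable)
t=3 Δ0: w8=1 w9=0 w3=0 clk=1 w0=1 w6=1 w4=1 w2=0 w7=0 w5=0
  Δ1: clk:1→0
  (1Δ to stable)
t=4 Δ0: w8=1 w9=0 w3=0 clk=0 w0=1 w6=1 w4=1 w2=0 w7=0 w5=0
  Δ1: clk:0→1
  Δ2: w8:1→0, w4:1→0
  Δ3: w6:1→0
  Δ4: w3:0→1
  Δ5: w9:0→1
  Δ6: w5:0→1
  Δ7: w7:0→1
  (7Δ to stable)
t=5 Δ0: w8=0 w9=1 w3=1 clk=1 w0=1 w6=0 w4=0 w2=0 w7=1 w5=1
  Δ1: clk:1→0
  (1Δ to stable)
t=6 Δ0: w8=0 w9=1 w3=1 clk=0 w0=1 w6=0 w4=0 w2=0 w7=1 w5=1
  Δ1: clk:0→1
  Δ2: w8:0→1, w4:0→1
  Δ3: w6:0→1
  Δ4: w3:1→0
  Δ5: w9:1→0
  Δ6: w5:1→0
  Δ7: w7:1→0
  (7Δ to stable)
t=7 Δ0: w8=1 w9=0 w3=0 clk=1 w0=1 w6=1 w4=1 w2=0 w7=0 w5=0
  Δ1: clk:1→0
  (1Δ to stable)
t=8 Δ0: w8=1 w9=0 w3=0 clk=0 w0=1 w6=1 w4=1 w2=0 w7=0 w5=0
  Δ1: clk:0→1
  Δ2: w8:1→0, w4:1→0
  Δ3: w6:1→0
  Δ4: w3:0→1
  Δ5: w9:0→1
  Δ6: w5:0→1
  Δ7: w7:0→1
  (7Δ to stable)
t=9 Δ0: w8=0 w9=1 w3=1 clk=1 w0=1 w6=0 w4=0 w2=0 w7=1 w5=1
  Δ1: clk:1→0
  (1Δ to stable)
t=10 Δ0: w8=0 w9=1 w3=1 clk=0 w0=1 w6=0 w4=0 w2=0 w7=1 w5=1
  Δ1: clk:0→1
  Δ2: w8:0→1, w4:0→1
  Δ3: w6:0→1
  Δ4: w3:1→0
  Δ5: w9:1→0
  Δ6: w5:1→0
  Δ7: w7:1→0
  (7Δ to stable)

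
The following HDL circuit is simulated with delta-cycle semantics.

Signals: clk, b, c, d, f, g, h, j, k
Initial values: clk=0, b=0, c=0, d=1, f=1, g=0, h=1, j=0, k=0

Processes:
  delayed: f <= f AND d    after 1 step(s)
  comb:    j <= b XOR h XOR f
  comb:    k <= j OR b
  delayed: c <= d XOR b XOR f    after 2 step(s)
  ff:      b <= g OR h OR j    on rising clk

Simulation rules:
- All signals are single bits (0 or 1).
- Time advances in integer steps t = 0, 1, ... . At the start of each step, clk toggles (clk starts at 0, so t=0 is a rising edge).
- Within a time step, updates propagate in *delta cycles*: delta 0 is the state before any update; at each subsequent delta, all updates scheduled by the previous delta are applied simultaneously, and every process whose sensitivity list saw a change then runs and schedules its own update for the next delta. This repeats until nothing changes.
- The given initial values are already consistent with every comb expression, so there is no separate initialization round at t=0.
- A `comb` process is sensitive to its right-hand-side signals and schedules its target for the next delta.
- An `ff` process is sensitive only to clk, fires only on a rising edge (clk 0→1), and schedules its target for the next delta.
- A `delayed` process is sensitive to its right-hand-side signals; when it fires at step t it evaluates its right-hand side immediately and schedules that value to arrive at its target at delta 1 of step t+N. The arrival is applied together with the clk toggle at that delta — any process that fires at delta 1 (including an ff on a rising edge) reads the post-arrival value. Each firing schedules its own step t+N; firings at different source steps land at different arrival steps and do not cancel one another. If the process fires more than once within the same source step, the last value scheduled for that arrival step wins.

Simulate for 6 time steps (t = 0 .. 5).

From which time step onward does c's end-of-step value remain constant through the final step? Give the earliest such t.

2

t0.Δ0 j=0 h=1 clk=0 c=0 k=0 b=0 f=1 g=0 d=1
t0.Δ1 j=0 h=1 clk=1 c=0 k=0 b=0 f=1 g=0 d=1
t0.Δ2 j=0 h=1 clk=1 c=0 k=0 b=1 f=1 g=0 d=1
t0.Δ3 j=1 h=1 clk=1 c=0 k=1 b=1 f=1 g=0 d=1
t1.Δ0 j=1 h=1 clk=1 c=0 k=1 b=1 f=1 g=0 d=1
t1.Δ1 j=1 h=1 clk=0 c=0 k=1 b=1 f=1 g=0 d=1
t2.Δ0 j=1 h=1 clk=0 c=0 k=1 b=1 f=1 g=0 d=1
t2.Δ1 j=1 h=1 clk=1 c=1 k=1 b=1 f=1 g=0 d=1
t3.Δ0 j=1 h=1 clk=1 c=1 k=1 b=1 f=1 g=0 d=1
t3.Δ1 j=1 h=1 clk=0 c=1 k=1 b=1 f=1 g=0 d=1
t4.Δ0 j=1 h=1 clk=0 c=1 k=1 b=1 f=1 g=0 d=1
t4.Δ1 j=1 h=1 clk=1 c=1 k=1 b=1 f=1 g=0 d=1
t5.Δ0 j=1 h=1 clk=1 c=1 k=1 b=1 f=1 g=0 d=1
t5.Δ1 j=1 h=1 clk=0 c=1 k=1 b=1 f=1 g=0 d=1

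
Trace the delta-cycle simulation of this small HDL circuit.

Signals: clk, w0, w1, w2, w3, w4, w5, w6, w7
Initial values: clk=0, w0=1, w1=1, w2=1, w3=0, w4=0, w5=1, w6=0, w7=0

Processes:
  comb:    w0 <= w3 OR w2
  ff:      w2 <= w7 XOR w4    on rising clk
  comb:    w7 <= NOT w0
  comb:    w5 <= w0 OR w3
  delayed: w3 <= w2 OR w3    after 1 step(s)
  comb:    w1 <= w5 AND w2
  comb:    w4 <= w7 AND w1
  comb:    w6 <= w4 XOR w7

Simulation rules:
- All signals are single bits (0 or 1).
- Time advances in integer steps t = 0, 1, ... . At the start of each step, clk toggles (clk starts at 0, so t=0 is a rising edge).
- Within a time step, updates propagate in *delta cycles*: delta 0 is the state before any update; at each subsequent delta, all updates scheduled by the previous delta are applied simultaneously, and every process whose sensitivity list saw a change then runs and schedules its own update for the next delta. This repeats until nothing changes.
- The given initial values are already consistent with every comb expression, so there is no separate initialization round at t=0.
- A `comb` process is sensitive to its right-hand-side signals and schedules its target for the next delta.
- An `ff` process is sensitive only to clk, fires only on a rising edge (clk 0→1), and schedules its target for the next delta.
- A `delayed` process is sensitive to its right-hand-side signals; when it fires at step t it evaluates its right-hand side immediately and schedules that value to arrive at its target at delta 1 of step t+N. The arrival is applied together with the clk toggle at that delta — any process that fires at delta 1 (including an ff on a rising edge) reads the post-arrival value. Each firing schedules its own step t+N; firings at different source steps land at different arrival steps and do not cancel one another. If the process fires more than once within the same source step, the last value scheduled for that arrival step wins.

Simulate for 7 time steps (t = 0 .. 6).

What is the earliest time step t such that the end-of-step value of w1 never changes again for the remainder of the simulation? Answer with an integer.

[bits: w7,w0,w6,w5,w1,w3,clk,w2,w4]
t=0: Δ0=010110010 Δ1=010110110 Δ2=010110100 Δ3=000100100 Δ4=100000100 Δ5=101000100 | 5Δ
t=1: Δ0=101000100 Δ1=101000000 | 1Δ
t=2: Δ0=101000000 Δ1=101000100 Δ2=101000110 Δ3=111000110 Δ4=011100110 Δ5=010110110 | 5Δ
t=3: Δ0=010110110 Δ1=010111010 | 1Δ
t=4: Δ0=010111010 Δ1=010111110 Δ2=010111100 Δ3=010101100 | 3Δ
t=5: Δ0=010101100 Δ1=010101000 | 1Δ
t=6: Δ0=010101000 Δ1=010101100 | 1Δ

4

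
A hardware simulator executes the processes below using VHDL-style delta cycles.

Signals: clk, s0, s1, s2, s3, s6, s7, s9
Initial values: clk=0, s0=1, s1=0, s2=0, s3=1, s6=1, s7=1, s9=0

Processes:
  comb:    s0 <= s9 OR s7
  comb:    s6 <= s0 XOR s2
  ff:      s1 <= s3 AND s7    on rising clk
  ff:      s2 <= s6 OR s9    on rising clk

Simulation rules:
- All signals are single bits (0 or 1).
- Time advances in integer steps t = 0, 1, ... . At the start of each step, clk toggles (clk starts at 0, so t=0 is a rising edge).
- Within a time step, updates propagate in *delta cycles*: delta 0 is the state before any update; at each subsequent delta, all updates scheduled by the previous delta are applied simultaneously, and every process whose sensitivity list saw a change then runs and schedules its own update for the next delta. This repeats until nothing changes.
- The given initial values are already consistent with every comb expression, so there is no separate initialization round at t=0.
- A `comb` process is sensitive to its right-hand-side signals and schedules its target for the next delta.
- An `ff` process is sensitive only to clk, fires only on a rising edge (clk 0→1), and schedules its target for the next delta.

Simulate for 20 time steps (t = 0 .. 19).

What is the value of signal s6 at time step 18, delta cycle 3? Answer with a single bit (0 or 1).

1

t=0 Δ0: s7=1 s2=0 clk=0 s1=0 s6=1 s0=1 s9=0 s3=1
  Δ1: clk:0→1
  Δ2: s2:0→1, s1:0→1
  Δ3: s6:1→0
  (3Δ to stable)
t=1 Δ0: s7=1 s2=1 clk=1 s1=1 s6=0 s0=1 s9=0 s3=1
  Δ1: clk:1→0
  (1Δ to stable)
t=2 Δ0: s7=1 s2=1 clk=0 s1=1 s6=0 s0=1 s9=0 s3=1
  Δ1: clk:0→1
  Δ2: s2:1→0
  Δ3: s6:0→1
  (3Δ to stable)
t=3 Δ0: s7=1 s2=0 clk=1 s1=1 s6=1 s0=1 s9=0 s3=1
  Δ1: clk:1→0
  (1Δ to stable)
t=4 Δ0: s7=1 s2=0 clk=0 s1=1 s6=1 s0=1 s9=0 s3=1
  Δ1: clk:0→1
  Δ2: s2:0→1
  Δ3: s6:1→0
  (3Δ to stable)
t=5 Δ0: s7=1 s2=1 clk=1 s1=1 s6=0 s0=1 s9=0 s3=1
  Δ1: clk:1→0
  (1Δ to stable)
t=6 Δ0: s7=1 s2=1 clk=0 s1=1 s6=0 s0=1 s9=0 s3=1
  Δ1: clk:0→1
  Δ2: s2:1→0
  Δ3: s6:0→1
  (3Δ to stable)
t=7 Δ0: s7=1 s2=0 clk=1 s1=1 s6=1 s0=1 s9=0 s3=1
  Δ1: clk:1→0
  (1Δ to stable)
t=8 Δ0: s7=1 s2=0 clk=0 s1=1 s6=1 s0=1 s9=0 s3=1
  Δ1: clk:0→1
  Δ2: s2:0→1
  Δ3: s6:1→0
  (3Δ to stable)
t=9 Δ0: s7=1 s2=1 clk=1 s1=1 s6=0 s0=1 s9=0 s3=1
  Δ1: clk:1→0
  (1Δ to stable)
t=10 Δ0: s7=1 s2=1 clk=0 s1=1 s6=0 s0=1 s9=0 s3=1
  Δ1: clk:0→1
  Δ2: s2:1→0
  Δ3: s6:0→1
  (3Δ to stable)
t=11 Δ0: s7=1 s2=0 clk=1 s1=1 s6=1 s0=1 s9=0 s3=1
  Δ1: clk:1→0
  (1Δ to stable)
t=12 Δ0: s7=1 s2=0 clk=0 s1=1 s6=1 s0=1 s9=0 s3=1
  Δ1: clk:0→1
  Δ2: s2:0→1
  Δ3: s6:1→0
  (3Δ to stable)
t=13 Δ0: s7=1 s2=1 clk=1 s1=1 s6=0 s0=1 s9=0 s3=1
  Δ1: clk:1→0
  (1Δ to stable)
t=14 Δ0: s7=1 s2=1 clk=0 s1=1 s6=0 s0=1 s9=0 s3=1
  Δ1: clk:0→1
  Δ2: s2:1→0
  Δ3: s6:0→1
  (3Δ to stable)
t=15 Δ0: s7=1 s2=0 clk=1 s1=1 s6=1 s0=1 s9=0 s3=1
  Δ1: clk:1→0
  (1Δ to stable)
t=16 Δ0: s7=1 s2=0 clk=0 s1=1 s6=1 s0=1 s9=0 s3=1
  Δ1: clk:0→1
  Δ2: s2:0→1
  Δ3: s6:1→0
  (3Δ to stable)
t=17 Δ0: s7=1 s2=1 clk=1 s1=1 s6=0 s0=1 s9=0 s3=1
  Δ1: clk:1→0
  (1Δ to stable)
t=18 Δ0: s7=1 s2=1 clk=0 s1=1 s6=0 s0=1 s9=0 s3=1
  Δ1: clk:0→1
  Δ2: s2:1→0
  Δ3: s6:0→1
  (3Δ to stable)
t=19 Δ0: s7=1 s2=0 clk=1 s1=1 s6=1 s0=1 s9=0 s3=1
  Δ1: clk:1→0
  (1Δ to stable)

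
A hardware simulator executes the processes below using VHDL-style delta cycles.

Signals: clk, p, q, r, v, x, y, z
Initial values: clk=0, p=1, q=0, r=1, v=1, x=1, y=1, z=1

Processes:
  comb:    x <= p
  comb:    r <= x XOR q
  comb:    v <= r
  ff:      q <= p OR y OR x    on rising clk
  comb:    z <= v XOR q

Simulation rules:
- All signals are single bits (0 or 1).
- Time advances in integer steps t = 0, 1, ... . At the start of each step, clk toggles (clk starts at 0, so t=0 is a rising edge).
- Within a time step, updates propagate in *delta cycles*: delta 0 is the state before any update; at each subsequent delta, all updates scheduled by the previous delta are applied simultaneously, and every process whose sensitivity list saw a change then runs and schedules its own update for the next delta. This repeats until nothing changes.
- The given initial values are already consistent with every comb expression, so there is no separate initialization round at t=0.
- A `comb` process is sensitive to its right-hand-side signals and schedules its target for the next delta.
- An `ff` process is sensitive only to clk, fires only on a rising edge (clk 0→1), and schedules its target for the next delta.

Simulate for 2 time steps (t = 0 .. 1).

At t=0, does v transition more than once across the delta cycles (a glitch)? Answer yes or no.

no

t0.Δ0 v=1 clk=0 p=1 y=1 r=1 z=1 q=0 x=1
t0.Δ1 v=1 clk=1 p=1 y=1 r=1 z=1 q=0 x=1
t0.Δ2 v=1 clk=1 p=1 y=1 r=1 z=1 q=1 x=1
t0.Δ3 v=1 clk=1 p=1 y=1 r=0 z=0 q=1 x=1
t0.Δ4 v=0 clk=1 p=1 y=1 r=0 z=0 q=1 x=1
t0.Δ5 v=0 clk=1 p=1 y=1 r=0 z=1 q=1 x=1
t1.Δ0 v=0 clk=1 p=1 y=1 r=0 z=1 q=1 x=1
t1.Δ1 v=0 clk=0 p=1 y=1 r=0 z=1 q=1 x=1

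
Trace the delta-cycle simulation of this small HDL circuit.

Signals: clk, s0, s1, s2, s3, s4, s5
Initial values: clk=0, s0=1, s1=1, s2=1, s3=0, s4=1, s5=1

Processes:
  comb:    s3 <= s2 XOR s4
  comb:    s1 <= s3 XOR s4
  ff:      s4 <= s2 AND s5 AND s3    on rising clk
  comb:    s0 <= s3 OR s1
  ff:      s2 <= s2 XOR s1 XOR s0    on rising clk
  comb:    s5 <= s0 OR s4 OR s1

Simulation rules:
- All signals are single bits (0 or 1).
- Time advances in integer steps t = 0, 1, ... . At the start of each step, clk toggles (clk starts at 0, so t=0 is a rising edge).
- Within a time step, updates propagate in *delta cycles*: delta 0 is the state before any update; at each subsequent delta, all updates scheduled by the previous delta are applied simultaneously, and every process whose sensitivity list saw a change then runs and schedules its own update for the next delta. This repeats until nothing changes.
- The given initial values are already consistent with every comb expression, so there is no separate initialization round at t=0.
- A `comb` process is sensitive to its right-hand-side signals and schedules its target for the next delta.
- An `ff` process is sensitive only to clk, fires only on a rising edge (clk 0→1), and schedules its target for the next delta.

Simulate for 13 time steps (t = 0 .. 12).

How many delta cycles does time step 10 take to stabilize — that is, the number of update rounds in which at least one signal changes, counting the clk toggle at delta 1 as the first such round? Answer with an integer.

5

t=0 Δ0: clk=0 s5=1 s1=1 s3=0 s4=1 s0=1 s2=1
  Δ1: clk:0→1
  Δ2: s4:1→0
  Δ3: s1:1→0, s3:0→1
  Δ4: s1:0→1
  (4Δ to stable)
t=1 Δ0: clk=1 s5=1 s1=1 s3=1 s4=0 s0=1 s2=1
  Δ1: clk:1→0
  (1Δ to stable)
t=2 Δ0: clk=0 s5=1 s1=1 s3=1 s4=0 s0=1 s2=1
  Δ1: clk:0→1
  Δ2: s4:0→1
  Δ3: s1:1→0, s3:1→0
  Δ4: s1:0→1, s0:1→0
  Δ5: s0:0→1
  (5Δ to stable)
t=3 Δ0: clk=1 s5=1 s1=1 s3=0 s4=1 s0=1 s2=1
  Δ1: clk:1→0
  (1Δ to stable)
t=4 Δ0: clk=0 s5=1 s1=1 s3=0 s4=1 s0=1 s2=1
  Δ1: clk:0→1
  Δ2: s4:1→0
  Δ3: s1:1→0, s3:0→1
  Δ4: s1:0→1
  (4Δ to stable)
t=5 Δ0: clk=1 s5=1 s1=1 s3=1 s4=0 s0=1 s2=1
  Δ1: clk:1→0
  (1Δ to stable)
t=6 Δ0: clk=0 s5=1 s1=1 s3=1 s4=0 s0=1 s2=1
  Δ1: clk:0→1
  Δ2: s4:0→1
  Δ3: s1:1→0, s3:1→0
  Δ4: s1:0→1, s0:1→0
  Δ5: s0:0→1
  (5Δ to stable)
t=7 Δ0: clk=1 s5=1 s1=1 s3=0 s4=1 s0=1 s2=1
  Δ1: clk:1→0
  (1Δ to stable)
t=8 Δ0: clk=0 s5=1 s1=1 s3=0 s4=1 s0=1 s2=1
  Δ1: clk:0→1
  Δ2: s4:1→0
  Δ3: s1:1→0, s3:0→1
  Δ4: s1:0→1
  (4Δ to stable)
t=9 Δ0: clk=1 s5=1 s1=1 s3=1 s4=0 s0=1 s2=1
  Δ1: clk:1→0
  (1Δ to stable)
t=10 Δ0: clk=0 s5=1 s1=1 s3=1 s4=0 s0=1 s2=1
  Δ1: clk:0→1
  Δ2: s4:0→1
  Δ3: s1:1→0, s3:1→0
  Δ4: s1:0→1, s0:1→0
  Δ5: s0:0→1
  (5Δ to stable)
t=11 Δ0: clk=1 s5=1 s1=1 s3=0 s4=1 s0=1 s2=1
  Δ1: clk:1→0
  (1Δ to stable)
t=12 Δ0: clk=0 s5=1 s1=1 s3=0 s4=1 s0=1 s2=1
  Δ1: clk:0→1
  Δ2: s4:1→0
  Δ3: s1:1→0, s3:0→1
  Δ4: s1:0→1
  (4Δ to stable)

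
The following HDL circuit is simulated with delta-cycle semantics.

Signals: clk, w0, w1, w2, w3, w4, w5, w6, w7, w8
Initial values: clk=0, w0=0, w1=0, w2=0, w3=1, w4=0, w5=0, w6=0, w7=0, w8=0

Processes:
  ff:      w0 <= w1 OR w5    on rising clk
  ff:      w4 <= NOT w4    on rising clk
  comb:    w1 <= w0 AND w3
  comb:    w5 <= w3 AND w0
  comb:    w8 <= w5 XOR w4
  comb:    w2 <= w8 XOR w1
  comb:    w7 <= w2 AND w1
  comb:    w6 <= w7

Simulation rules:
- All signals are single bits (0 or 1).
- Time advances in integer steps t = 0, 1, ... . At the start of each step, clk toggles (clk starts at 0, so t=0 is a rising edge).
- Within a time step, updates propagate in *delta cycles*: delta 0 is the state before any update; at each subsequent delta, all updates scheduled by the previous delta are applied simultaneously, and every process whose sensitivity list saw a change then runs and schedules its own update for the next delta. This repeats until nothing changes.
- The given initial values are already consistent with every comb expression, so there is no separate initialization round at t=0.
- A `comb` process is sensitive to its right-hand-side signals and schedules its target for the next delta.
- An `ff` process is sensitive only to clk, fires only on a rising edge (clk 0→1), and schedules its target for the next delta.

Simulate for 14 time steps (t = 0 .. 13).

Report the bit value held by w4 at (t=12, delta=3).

1

[bits: w1,w3,w0,w2,w8,w6,w4,w5,clk,w7]
t=0: Δ0=0100000000 Δ1=0100000010 Δ2=0100001010 Δ3=0100101010 Δ4=0101101010 | 4Δ
t=1: Δ0=0101101010 Δ1=0101101000 | 1Δ
t=2: Δ0=0101101000 Δ1=0101101010 Δ2=0101100010 Δ3=0101000010 Δ4=0100000010 | 4Δ
t=3: Δ0=0100000010 Δ1=0100000000 | 1Δ
t=4: Δ0=0100000000 Δ1=0100000010 Δ2=0100001010 Δ3=0100101010 Δ4=0101101010 | 4Δ
t=5: Δ0=0101101010 Δ1=0101101000 | 1Δ
t=6: Δ0=0101101000 Δ1=0101101010 Δ2=0101100010 Δ3=0101000010 Δ4=0100000010 | 4Δ
t=7: Δ0=0100000010 Δ1=0100000000 | 1Δ
t=8: Δ0=0100000000 Δ1=0100000010 Δ2=0100001010 Δ3=0100101010 Δ4=0101101010 | 4Δ
t=9: Δ0=0101101010 Δ1=0101101000 | 1Δ
t=10: Δ0=0101101000 Δ1=0101101010 Δ2=0101100010 Δ3=0101000010 Δ4=0100000010 | 4Δ
t=11: Δ0=0100000010 Δ1=0100000000 | 1Δ
t=12: Δ0=0100000000 Δ1=0100000010 Δ2=0100001010 Δ3=0100101010 Δ4=0101101010 | 4Δ
t=13: Δ0=0101101010 Δ1=0101101000 | 1Δ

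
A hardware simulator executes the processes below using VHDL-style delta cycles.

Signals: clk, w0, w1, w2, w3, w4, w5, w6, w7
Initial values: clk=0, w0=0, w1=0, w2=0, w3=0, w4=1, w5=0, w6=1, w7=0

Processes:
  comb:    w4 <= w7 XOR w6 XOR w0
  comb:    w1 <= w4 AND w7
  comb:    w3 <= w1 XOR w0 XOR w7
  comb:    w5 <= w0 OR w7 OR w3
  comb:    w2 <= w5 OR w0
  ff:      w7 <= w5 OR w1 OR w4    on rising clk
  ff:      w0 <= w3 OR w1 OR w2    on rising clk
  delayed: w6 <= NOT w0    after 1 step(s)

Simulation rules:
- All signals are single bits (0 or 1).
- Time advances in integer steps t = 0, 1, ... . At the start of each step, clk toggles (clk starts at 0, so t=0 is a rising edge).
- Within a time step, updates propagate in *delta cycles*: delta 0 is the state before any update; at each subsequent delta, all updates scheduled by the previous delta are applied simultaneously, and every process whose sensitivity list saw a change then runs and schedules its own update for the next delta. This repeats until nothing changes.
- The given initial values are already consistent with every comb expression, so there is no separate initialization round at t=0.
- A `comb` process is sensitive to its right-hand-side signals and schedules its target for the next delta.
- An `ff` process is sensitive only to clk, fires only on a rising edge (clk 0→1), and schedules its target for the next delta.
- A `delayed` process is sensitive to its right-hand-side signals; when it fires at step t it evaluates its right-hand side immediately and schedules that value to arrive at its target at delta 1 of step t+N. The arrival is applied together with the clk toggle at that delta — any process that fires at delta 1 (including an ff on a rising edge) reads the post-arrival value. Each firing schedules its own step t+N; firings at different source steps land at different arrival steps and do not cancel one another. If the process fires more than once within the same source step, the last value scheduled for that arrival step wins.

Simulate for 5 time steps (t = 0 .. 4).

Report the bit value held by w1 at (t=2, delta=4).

1

[bits: w6,w2,w7,w0,w1,w3,clk,w4,w5]
t=0: Δ0=100000010 Δ1=100000110 Δ2=101000110 Δ3=101011101 Δ4=111000101 Δ5=111001101 | 5Δ
t=1: Δ0=111001101 Δ1=111001001 | 1Δ
t=2: Δ0=111001001 Δ1=111001101 Δ2=111101101 Δ3=111100111 Δ4=111110111 Δ5=111111111 | 5Δ
t=3: Δ0=111111111 Δ1=011111011 Δ2=011111001 Δ3=011101001 Δ4=011100001 | 4Δ
t=4: Δ0=011100001 Δ1=011100101 | 1Δ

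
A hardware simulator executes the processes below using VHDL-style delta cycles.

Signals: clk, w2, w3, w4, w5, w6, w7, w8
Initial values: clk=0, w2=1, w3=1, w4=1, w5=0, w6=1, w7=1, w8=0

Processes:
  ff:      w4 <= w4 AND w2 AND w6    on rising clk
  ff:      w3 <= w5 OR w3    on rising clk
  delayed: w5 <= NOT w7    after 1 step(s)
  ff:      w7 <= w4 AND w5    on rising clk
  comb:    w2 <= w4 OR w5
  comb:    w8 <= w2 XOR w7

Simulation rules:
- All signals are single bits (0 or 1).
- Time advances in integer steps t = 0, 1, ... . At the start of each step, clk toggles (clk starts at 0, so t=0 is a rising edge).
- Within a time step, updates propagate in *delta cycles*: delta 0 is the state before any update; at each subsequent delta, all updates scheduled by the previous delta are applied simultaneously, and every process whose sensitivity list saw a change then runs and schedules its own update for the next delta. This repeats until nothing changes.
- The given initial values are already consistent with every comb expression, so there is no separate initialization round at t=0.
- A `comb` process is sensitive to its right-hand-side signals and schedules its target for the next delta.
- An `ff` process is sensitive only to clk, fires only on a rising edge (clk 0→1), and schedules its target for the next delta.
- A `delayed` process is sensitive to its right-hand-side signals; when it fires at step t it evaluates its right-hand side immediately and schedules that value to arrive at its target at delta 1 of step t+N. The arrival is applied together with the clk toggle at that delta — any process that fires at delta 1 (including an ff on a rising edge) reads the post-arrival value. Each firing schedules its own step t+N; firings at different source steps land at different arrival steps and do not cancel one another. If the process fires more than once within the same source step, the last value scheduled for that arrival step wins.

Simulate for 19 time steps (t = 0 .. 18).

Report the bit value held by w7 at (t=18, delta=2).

t=0 Δ0: w8=0 w3=1 w6=1 w7=1 w2=1 clk=0 w5=0 w4=1
  Δ1: clk:0→1
  Δ2: w7:1→0
  Δ3: w8:0→1
  (3Δ to stable)
t=1 Δ0: w8=1 w3=1 w6=1 w7=0 w2=1 clk=1 w5=0 w4=1
  Δ1: clk:1→0, w5:0→1
  (1Δ to stable)
t=2 Δ0: w8=1 w3=1 w6=1 w7=0 w2=1 clk=0 w5=1 w4=1
  Δ1: clk:0→1
  Δ2: w7:0→1
  Δ3: w8:1→0
  (3Δ to stable)
t=3 Δ0: w8=0 w3=1 w6=1 w7=1 w2=1 clk=1 w5=1 w4=1
  Δ1: clk:1→0, w5:1→0
  (1Δ to stable)
t=4 Δ0: w8=0 w3=1 w6=1 w7=1 w2=1 clk=0 w5=0 w4=1
  Δ1: clk:0→1
  Δ2: w7:1→0
  Δ3: w8:0→1
  (3Δ to stable)
t=5 Δ0: w8=1 w3=1 w6=1 w7=0 w2=1 clk=1 w5=0 w4=1
  Δ1: clk:1→0, w5:0→1
  (1Δ to stable)
t=6 Δ0: w8=1 w3=1 w6=1 w7=0 w2=1 clk=0 w5=1 w4=1
  Δ1: clk:0→1
  Δ2: w7:0→1
  Δ3: w8:1→0
  (3Δ to stable)
t=7 Δ0: w8=0 w3=1 w6=1 w7=1 w2=1 clk=1 w5=1 w4=1
  Δ1: clk:1→0, w5:1→0
  (1Δ to stable)
t=8 Δ0: w8=0 w3=1 w6=1 w7=1 w2=1 clk=0 w5=0 w4=1
  Δ1: clk:0→1
  Δ2: w7:1→0
  Δ3: w8:0→1
  (3Δ to stable)
t=9 Δ0: w8=1 w3=1 w6=1 w7=0 w2=1 clk=1 w5=0 w4=1
  Δ1: clk:1→0, w5:0→1
  (1Δ to stable)
t=10 Δ0: w8=1 w3=1 w6=1 w7=0 w2=1 clk=0 w5=1 w4=1
  Δ1: clk:0→1
  Δ2: w7:0→1
  Δ3: w8:1→0
  (3Δ to stable)
t=11 Δ0: w8=0 w3=1 w6=1 w7=1 w2=1 clk=1 w5=1 w4=1
  Δ1: clk:1→0, w5:1→0
  (1Δ to stable)
t=12 Δ0: w8=0 w3=1 w6=1 w7=1 w2=1 clk=0 w5=0 w4=1
  Δ1: clk:0→1
  Δ2: w7:1→0
  Δ3: w8:0→1
  (3Δ to stable)
t=13 Δ0: w8=1 w3=1 w6=1 w7=0 w2=1 clk=1 w5=0 w4=1
  Δ1: clk:1→0, w5:0→1
  (1Δ to stable)
t=14 Δ0: w8=1 w3=1 w6=1 w7=0 w2=1 clk=0 w5=1 w4=1
  Δ1: clk:0→1
  Δ2: w7:0→1
  Δ3: w8:1→0
  (3Δ to stable)
t=15 Δ0: w8=0 w3=1 w6=1 w7=1 w2=1 clk=1 w5=1 w4=1
  Δ1: clk:1→0, w5:1→0
  (1Δ to stable)
t=16 Δ0: w8=0 w3=1 w6=1 w7=1 w2=1 clk=0 w5=0 w4=1
  Δ1: clk:0→1
  Δ2: w7:1→0
  Δ3: w8:0→1
  (3Δ to stable)
t=17 Δ0: w8=1 w3=1 w6=1 w7=0 w2=1 clk=1 w5=0 w4=1
  Δ1: clk:1→0, w5:0→1
  (1Δ to stable)
t=18 Δ0: w8=1 w3=1 w6=1 w7=0 w2=1 clk=0 w5=1 w4=1
  Δ1: clk:0→1
  Δ2: w7:0→1
  Δ3: w8:1→0
  (3Δ to stable)

1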